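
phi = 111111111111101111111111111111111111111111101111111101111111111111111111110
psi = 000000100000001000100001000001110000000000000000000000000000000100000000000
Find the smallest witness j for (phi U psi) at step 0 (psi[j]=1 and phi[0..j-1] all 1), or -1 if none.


(phi U psi) at 0: need smallest j with psi[j]=1 and phi[i]=1 for all i in [0,j).
Scan from step 0:
  step 0: phi=1, psi=0 -> continue
  step 1: phi=1, psi=0 -> continue
  step 2: phi=1, psi=0 -> continue
  step 3: phi=1, psi=0 -> continue
  step 6: psi=1 and phi held for [0,6) -> witness found
Witness step = 6

6


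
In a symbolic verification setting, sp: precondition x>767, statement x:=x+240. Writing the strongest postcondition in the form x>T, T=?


Formula: sp(P, x:=E) = exists old_x. (x = E[old_x/x]) AND P[old_x/x] (old_x is the value of x before the assignment; eliminate old_x by solving x = E[old_x/x] for old_x)
Step 1: Precondition P: x>767, i.e. old_x > 767
Step 2: Assignment gives x = old_x + 240, so old_x = x - 240
Step 3: Substitute into P: x - 240 > 767
Step 4: Simplify: x > 767+240 = 1007

1007


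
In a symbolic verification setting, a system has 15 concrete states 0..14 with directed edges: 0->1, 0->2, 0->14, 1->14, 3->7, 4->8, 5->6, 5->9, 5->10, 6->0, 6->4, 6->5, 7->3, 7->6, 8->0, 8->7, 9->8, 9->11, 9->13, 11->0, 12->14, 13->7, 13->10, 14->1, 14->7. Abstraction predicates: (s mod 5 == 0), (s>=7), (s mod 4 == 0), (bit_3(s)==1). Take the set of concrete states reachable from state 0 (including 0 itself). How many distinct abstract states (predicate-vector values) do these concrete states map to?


BFS from 0:
Concrete reachable: {0, 1, 2, 3, 4, 5, 6, 7, 8, 9, 10, 11, 13, 14}
Abstract via predicates (s mod 5 == 0), (s>=7), (s mod 4 == 0), (bit_3(s)==1):
  (0,0,0,0) <- {1, 2, 3, 6}
  (0,0,1,0) <- {4}
  (0,1,0,0) <- {7}
  (0,1,0,1) <- {9, 11, 13, 14}
  (0,1,1,1) <- {8}
  (1,0,0,0) <- {5}
  (1,0,1,0) <- {0}
  (1,1,0,1) <- {10}
Distinct abstract states = 8

8


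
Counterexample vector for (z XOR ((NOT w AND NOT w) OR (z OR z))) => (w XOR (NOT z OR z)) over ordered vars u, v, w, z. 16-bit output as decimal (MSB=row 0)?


F1 = (z XOR ((NOT w AND NOT w) OR (z OR z)))
F2 = (w XOR (NOT z OR z))
Counterexample to F1=>F2 is where F1=1 and F2=0.
Evaluate each row (bits = u,v,w,z, MSB first):
  row 0 [0000]: F1=1 F2=1 -> F1&~F2 -> 0
  row 1 [0001]: F1=0 F2=1 -> F1&~F2 -> 0
  row 2 [0010]: F1=0 F2=0 -> F1&~F2 -> 0
  row 3 [0011]: F1=0 F2=0 -> F1&~F2 -> 0
  row 4 [0100]: F1=1 F2=1 -> F1&~F2 -> 0
  row 5 [0101]: F1=0 F2=1 -> F1&~F2 -> 0
  row 6 [0110]: F1=0 F2=0 -> F1&~F2 -> 0
  row 7 [0111]: F1=0 F2=0 -> F1&~F2 -> 0
  row 8 [1000]: F1=1 F2=1 -> F1&~F2 -> 0
  row 9 [1001]: F1=0 F2=1 -> F1&~F2 -> 0
  row 10 [1010]: F1=0 F2=0 -> F1&~F2 -> 0
  row 11 [1011]: F1=0 F2=0 -> F1&~F2 -> 0
  row 12 [1100]: F1=1 F2=1 -> F1&~F2 -> 0
  row 13 [1101]: F1=0 F2=1 -> F1&~F2 -> 0
  row 14 [1110]: F1=0 F2=0 -> F1&~F2 -> 0
  row 15 [1111]: F1=0 F2=0 -> F1&~F2 -> 0
Full result column, 4 rows per line (u,v fixed per line; w,z runs 00..11 left to right):
  rows 0-3 [u,v=00]: 0000  = hex 0
  rows 4-7 [u,v=01]: 0000  = hex 0
  rows 8-11 [u,v=10]: 0000  = hex 0
  rows 12-15 [u,v=11]: 0000  = hex 0
Counterexample vector (row 0 .. row 15) = 0000000000000000
Output column grouped in 4s = 0000 0000 0000 0000 = 0x0000
Convert to decimal digit by digit (value = value*16 + digit):
  0 -> 0
  0*16 + 0 = 0
  0*16 + 0 = 0
  0*16 + 0 = 0
Decimal = 0

0


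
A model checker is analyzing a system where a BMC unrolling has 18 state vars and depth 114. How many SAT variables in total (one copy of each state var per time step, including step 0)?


BMC unrolls to depth k, creating one copy of each state var for steps 0..k.
Step count = 114 + 1 = 115 (steps 0 through 114)
Vars per step = 18
Total = 18 * 115 = 2070

2070


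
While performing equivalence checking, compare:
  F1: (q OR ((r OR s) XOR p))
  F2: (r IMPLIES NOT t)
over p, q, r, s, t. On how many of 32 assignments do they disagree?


F1 = (q OR ((r OR s) XOR p))
F2 = (r IMPLIES NOT t)
Evaluate both on each of 32 rows (bits = p,q,r,s,t):
  row 0 [00000]: F1=0 F2=1 (differ) -> 1
  row 1 [00001]: F1=0 F2=1 (differ) -> 1
  row 2 [00010]: F1=1 F2=1 -> 0
  row 3 [00011]: F1=1 F2=1 -> 0
  row 4 [00100]: F1=1 F2=1 -> 0
  row 5 [00101]: F1=1 F2=0 (differ) -> 1
  row 6 [00110]: F1=1 F2=1 -> 0
  row 7 [00111]: F1=1 F2=0 (differ) -> 1
  row 8 [01000]: F1=1 F2=1 -> 0
  row 9 [01001]: F1=1 F2=1 -> 0
  row 10 [01010]: F1=1 F2=1 -> 0
  row 11 [01011]: F1=1 F2=1 -> 0
  row 12 [01100]: F1=1 F2=1 -> 0
  row 13 [01101]: F1=1 F2=0 (differ) -> 1
  row 14 [01110]: F1=1 F2=1 -> 0
  row 15 [01111]: F1=1 F2=0 (differ) -> 1
  row 16 [10000]: F1=1 F2=1 -> 0
  row 17 [10001]: F1=1 F2=1 -> 0
  row 18 [10010]: F1=0 F2=1 (differ) -> 1
  row 19 [10011]: F1=0 F2=1 (differ) -> 1
  row 20 [10100]: F1=0 F2=1 (differ) -> 1
  row 21 [10101]: F1=0 F2=0 -> 0
  row 22 [10110]: F1=0 F2=1 (differ) -> 1
  row 23 [10111]: F1=0 F2=0 -> 0
  row 24 [11000]: F1=1 F2=1 -> 0
  row 25 [11001]: F1=1 F2=1 -> 0
  row 26 [11010]: F1=1 F2=1 -> 0
  row 27 [11011]: F1=1 F2=1 -> 0
  row 28 [11100]: F1=1 F2=1 -> 0
  row 29 [11101]: F1=1 F2=0 (differ) -> 1
  row 30 [11110]: F1=1 F2=1 -> 0
  row 31 [11111]: F1=1 F2=0 (differ) -> 1
Full result column, 8 rows per line (p,q fixed per line; r,s,t runs 000..111 left to right):
  rows 0-7 [p,q=00]: 11000101  (ones: 4)
  rows 8-15 [p,q=01]: 00000101  (ones: 2)
  rows 16-23 [p,q=10]: 00111010  (ones: 4)
  rows 24-31 [p,q=11]: 00000101  (ones: 2)
Disagreements = 4+2+4+2 = 12

12


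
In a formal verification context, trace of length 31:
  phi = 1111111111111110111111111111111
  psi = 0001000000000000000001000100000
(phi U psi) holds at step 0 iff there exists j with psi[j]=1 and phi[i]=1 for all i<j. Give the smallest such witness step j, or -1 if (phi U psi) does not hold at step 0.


(phi U psi) at 0: need smallest j with psi[j]=1 and phi[i]=1 for all i in [0,j).
Scan from step 0:
  step 0: phi=1, psi=0 -> continue
  step 1: phi=1, psi=0 -> continue
  step 2: phi=1, psi=0 -> continue
  step 3: psi=1 and phi held for [0,3) -> witness found
Witness step = 3

3


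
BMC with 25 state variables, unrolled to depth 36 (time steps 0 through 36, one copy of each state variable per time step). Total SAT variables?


BMC unrolls to depth k, creating one copy of each state var for steps 0..k.
Step count = 36 + 1 = 37 (steps 0 through 36)
Vars per step = 25
Total = 25 * 37 = 925

925


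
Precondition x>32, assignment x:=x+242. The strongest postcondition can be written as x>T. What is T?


Formula: sp(P, x:=E) = exists old_x. (x = E[old_x/x]) AND P[old_x/x] (old_x is the value of x before the assignment; eliminate old_x by solving x = E[old_x/x] for old_x)
Step 1: Precondition P: x>32, i.e. old_x > 32
Step 2: Assignment gives x = old_x + 242, so old_x = x - 242
Step 3: Substitute into P: x - 242 > 32
Step 4: Simplify: x > 32+242 = 274

274


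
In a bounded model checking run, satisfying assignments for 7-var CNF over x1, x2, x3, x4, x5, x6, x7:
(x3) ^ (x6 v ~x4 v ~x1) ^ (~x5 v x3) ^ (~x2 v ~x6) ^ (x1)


CNF with 5 clauses over 7 vars (128 assignments).
An assignment satisfies CNF iff every clause has >=1 true literal.
Check each row (bits = x1,x2,x3,x4,x5,x6,x7; clause T/F shown):
  row 0 [0000000]: clauses=FTTTF -> 0
  row 1 [0000001]: clauses=FTTTF -> 0
  row 2 [0000010]: clauses=FTTTF -> 0
  row 3 [0000011]: clauses=FTTTF -> 0
  row 4 [0000100]: clauses=FTFTF -> 0
  (every remaining row is evaluated the same way; all 128 results are listed next)
Full result column, 8 rows per line (x1,x2,x3,x4 fixed per line; x5,x6,x7 runs 000..111 left to right):
  rows 0-7 [x1,x2,x3,x4=0000]: 00000000  (ones: 0)
  rows 8-15 [x1,x2,x3,x4=0001]: 00000000  (ones: 0)
  rows 16-23 [x1,x2,x3,x4=0010]: 00000000  (ones: 0)
  rows 24-31 [x1,x2,x3,x4=0011]: 00000000  (ones: 0)
  rows 32-39 [x1,x2,x3,x4=0100]: 00000000  (ones: 0)
  rows 40-47 [x1,x2,x3,x4=0101]: 00000000  (ones: 0)
  rows 48-55 [x1,x2,x3,x4=0110]: 00000000  (ones: 0)
  rows 56-63 [x1,x2,x3,x4=0111]: 00000000  (ones: 0)
  rows 64-71 [x1,x2,x3,x4=1000]: 00000000  (ones: 0)
  rows 72-79 [x1,x2,x3,x4=1001]: 00000000  (ones: 0)
  rows 80-87 [x1,x2,x3,x4=1010]: 11111111  (ones: 8)
  rows 88-95 [x1,x2,x3,x4=1011]: 00110011  (ones: 4)
  rows 96-103 [x1,x2,x3,x4=1100]: 00000000  (ones: 0)
  rows 104-111 [x1,x2,x3,x4=1101]: 00000000  (ones: 0)
  rows 112-119 [x1,x2,x3,x4=1110]: 11001100  (ones: 4)
  rows 120-127 [x1,x2,x3,x4=1111]: 00000000  (ones: 0)
Satisfying assignments = 0+0+0+0+0+0+0+0+0+0+8+4+0+0+4+0 = 16

16


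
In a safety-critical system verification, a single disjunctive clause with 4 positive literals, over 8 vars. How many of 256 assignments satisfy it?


Step 1: Total=2^8=256
Step 2: Unsat when all 4 false: 2^4=16
Step 3: Sat=256-16=240

240


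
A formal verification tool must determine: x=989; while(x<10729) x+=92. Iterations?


Step 1: x goes from 989 toward 10729 by 92; the body runs while x<10729, so iterations = ceil((bound-start)/step)
Step 2: Distance=9740
Step 3: ceil(9740/92)=106

106


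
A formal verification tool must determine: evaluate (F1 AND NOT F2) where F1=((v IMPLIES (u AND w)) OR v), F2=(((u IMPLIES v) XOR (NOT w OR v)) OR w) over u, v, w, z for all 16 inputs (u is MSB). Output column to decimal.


F1 = ((v IMPLIES (u AND w)) OR v)
F2 = (((u IMPLIES v) XOR (NOT w OR v)) OR w)
Counterexample to F1=>F2 is where F1=1 and F2=0.
Evaluate each row (bits = u,v,w,z, MSB first):
  row 0 [0000]: F1=1 F2=0 -> F1&~F2 -> 1
  row 1 [0001]: F1=1 F2=0 -> F1&~F2 -> 1
  row 2 [0010]: F1=1 F2=1 -> F1&~F2 -> 0
  row 3 [0011]: F1=1 F2=1 -> F1&~F2 -> 0
  row 4 [0100]: F1=1 F2=0 -> F1&~F2 -> 1
  row 5 [0101]: F1=1 F2=0 -> F1&~F2 -> 1
  row 6 [0110]: F1=1 F2=1 -> F1&~F2 -> 0
  row 7 [0111]: F1=1 F2=1 -> F1&~F2 -> 0
  row 8 [1000]: F1=1 F2=1 -> F1&~F2 -> 0
  row 9 [1001]: F1=1 F2=1 -> F1&~F2 -> 0
  row 10 [1010]: F1=1 F2=1 -> F1&~F2 -> 0
  row 11 [1011]: F1=1 F2=1 -> F1&~F2 -> 0
  row 12 [1100]: F1=1 F2=0 -> F1&~F2 -> 1
  row 13 [1101]: F1=1 F2=0 -> F1&~F2 -> 1
  row 14 [1110]: F1=1 F2=1 -> F1&~F2 -> 0
  row 15 [1111]: F1=1 F2=1 -> F1&~F2 -> 0
Full result column, 4 rows per line (u,v fixed per line; w,z runs 00..11 left to right):
  rows 0-3 [u,v=00]: 1100  = hex C
  rows 4-7 [u,v=01]: 1100  = hex C
  rows 8-11 [u,v=10]: 0000  = hex 0
  rows 12-15 [u,v=11]: 1100  = hex C
Counterexample vector (row 0 .. row 15) = 1100110000001100
Output column grouped in 4s = 1100 1100 0000 1100 = 0xCC0C
Convert to decimal digit by digit (value = value*16 + digit):
  C -> 12
  12*16 + 12 (C) = 204
  204*16 + 0 = 3264
  3264*16 + 12 (C) = 52236
Decimal = 52236

52236


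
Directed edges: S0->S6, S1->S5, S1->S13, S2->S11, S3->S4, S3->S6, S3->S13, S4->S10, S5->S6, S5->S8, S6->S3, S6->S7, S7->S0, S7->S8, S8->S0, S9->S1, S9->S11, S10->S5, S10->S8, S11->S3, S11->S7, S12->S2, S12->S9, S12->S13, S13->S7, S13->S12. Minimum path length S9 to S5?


BFS layer-by-layer from S9:
  dist 0: {S9}
  dist 1: {S1, S11}
  dist 2: {S3, S5, S7, S13}
  -> S5 reached at distance 2
Shortest path length = 2

2


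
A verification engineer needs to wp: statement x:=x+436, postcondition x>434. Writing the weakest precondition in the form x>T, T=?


Formula: wp(x:=E, P) = P[E/x] (substitute E for x in postcondition)
Step 1: Postcondition: x>434
Step 2: Substitute x+436 for x: x+436>434
Step 3: Solve for x: x > 434-436 = -2

-2


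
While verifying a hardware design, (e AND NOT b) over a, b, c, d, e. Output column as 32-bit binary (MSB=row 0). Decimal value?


Formula: (e AND NOT b) over a, b, c, d, e (32 rows)
Evaluate each row (bits = a,b,c,d,e, MSB first):
  row 0 [00000]: (0 AND NOT 0) -> 0
  row 1 [00001]: (1 AND NOT 0) -> 1
  row 2 [00010]: (0 AND NOT 0) -> 0
  row 3 [00011]: (1 AND NOT 0) -> 1
  row 4 [00100]: (0 AND NOT 0) -> 0
  row 5 [00101]: (1 AND NOT 0) -> 1
  row 6 [00110]: (0 AND NOT 0) -> 0
  row 7 [00111]: (1 AND NOT 0) -> 1
  row 8 [01000]: (0 AND NOT 1) -> 0
  row 9 [01001]: (1 AND NOT 1) -> 0
  row 10 [01010]: (0 AND NOT 1) -> 0
  row 11 [01011]: (1 AND NOT 1) -> 0
  row 12 [01100]: (0 AND NOT 1) -> 0
  row 13 [01101]: (1 AND NOT 1) -> 0
  row 14 [01110]: (0 AND NOT 1) -> 0
  row 15 [01111]: (1 AND NOT 1) -> 0
  row 16 [10000]: (0 AND NOT 0) -> 0
  row 17 [10001]: (1 AND NOT 0) -> 1
  row 18 [10010]: (0 AND NOT 0) -> 0
  row 19 [10011]: (1 AND NOT 0) -> 1
  row 20 [10100]: (0 AND NOT 0) -> 0
  row 21 [10101]: (1 AND NOT 0) -> 1
  row 22 [10110]: (0 AND NOT 0) -> 0
  row 23 [10111]: (1 AND NOT 0) -> 1
  row 24 [11000]: (0 AND NOT 1) -> 0
  row 25 [11001]: (1 AND NOT 1) -> 0
  row 26 [11010]: (0 AND NOT 1) -> 0
  row 27 [11011]: (1 AND NOT 1) -> 0
  row 28 [11100]: (0 AND NOT 1) -> 0
  row 29 [11101]: (1 AND NOT 1) -> 0
  row 30 [11110]: (0 AND NOT 1) -> 0
  row 31 [11111]: (1 AND NOT 1) -> 0
Full result column, 4 rows per line (a,b,c fixed per line; d,e runs 00..11 left to right):
  rows 0-3 [a,b,c=000]: 0101  = hex 5
  rows 4-7 [a,b,c=001]: 0101  = hex 5
  rows 8-11 [a,b,c=010]: 0000  = hex 0
  rows 12-15 [a,b,c=011]: 0000  = hex 0
  rows 16-19 [a,b,c=100]: 0101  = hex 5
  rows 20-23 [a,b,c=101]: 0101  = hex 5
  rows 24-27 [a,b,c=110]: 0000  = hex 0
  rows 28-31 [a,b,c=111]: 0000  = hex 0
Output column (row 0 .. row 31) = 01010101000000000101010100000000
Output column grouped in 4s = 0101 0101 0000 0000 0101 0101 0000 0000 = 0x55005500
Convert to decimal digit by digit (value = value*16 + digit):
  5 -> 5
  5*16 + 5 = 85
  85*16 + 0 = 1360
  1360*16 + 0 = 21760
  21760*16 + 5 = 348165
  348165*16 + 5 = 5570645
  5570645*16 + 0 = 89130320
  89130320*16 + 0 = 1426085120
Decimal = 1426085120

1426085120


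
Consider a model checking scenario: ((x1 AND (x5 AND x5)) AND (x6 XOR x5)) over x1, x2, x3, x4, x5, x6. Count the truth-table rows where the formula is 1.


Formula: ((x1 AND (x5 AND x5)) AND (x6 XOR x5)) over 6 vars (64 rows)
Evaluate each row (x1, x2, x3, x4, x5, x6 as bits, MSB first):
  row 0 [000000]: ((0 AND (0 AND 0)) AND (0 XOR 0)) -> 0
  row 1 [000001]: ((0 AND (0 AND 0)) AND (1 XOR 0)) -> 0
  row 2 [000010]: ((0 AND (1 AND 1)) AND (0 XOR 1)) -> 0
  row 3 [000011]: ((0 AND (1 AND 1)) AND (1 XOR 1)) -> 0
  row 4 [000100]: ((0 AND (0 AND 0)) AND (0 XOR 0)) -> 0
  (every remaining row is evaluated the same way; all 64 results are listed next)
Full result column, 8 rows per line (x1,x2,x3 fixed per line; x4,x5,x6 runs 000..111 left to right):
  rows 0-7 [x1,x2,x3=000]: 00000000  (ones: 0)
  rows 8-15 [x1,x2,x3=001]: 00000000  (ones: 0)
  rows 16-23 [x1,x2,x3=010]: 00000000  (ones: 0)
  rows 24-31 [x1,x2,x3=011]: 00000000  (ones: 0)
  rows 32-39 [x1,x2,x3=100]: 00100010  (ones: 2)
  rows 40-47 [x1,x2,x3=101]: 00100010  (ones: 2)
  rows 48-55 [x1,x2,x3=110]: 00100010  (ones: 2)
  rows 56-63 [x1,x2,x3=111]: 00100010  (ones: 2)
Count of 1-rows = 0+0+0+0+2+2+2+2 = 8

8


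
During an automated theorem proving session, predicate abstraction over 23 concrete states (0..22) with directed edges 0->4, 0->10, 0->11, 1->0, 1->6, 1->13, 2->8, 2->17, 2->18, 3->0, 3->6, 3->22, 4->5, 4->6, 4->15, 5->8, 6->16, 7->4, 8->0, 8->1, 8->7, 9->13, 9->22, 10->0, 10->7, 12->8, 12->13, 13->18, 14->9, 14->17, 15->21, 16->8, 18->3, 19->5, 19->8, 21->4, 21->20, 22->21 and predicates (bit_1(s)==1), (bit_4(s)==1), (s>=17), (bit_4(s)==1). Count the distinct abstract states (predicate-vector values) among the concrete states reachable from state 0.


BFS from 0:
Concrete reachable: {0, 1, 3, 4, 5, 6, 7, 8, 10, 11, 13, 15, 16, 18, 20, 21, 22}
Abstract via predicates (bit_1(s)==1), (bit_4(s)==1), (s>=17), (bit_4(s)==1):
  (0,0,0,0) <- {0, 1, 4, 5, 8, 13}
  (0,1,0,1) <- {16}
  (0,1,1,1) <- {20, 21}
  (1,0,0,0) <- {3, 6, 7, 10, 11, 15}
  (1,1,1,1) <- {18, 22}
Distinct abstract states = 5

5


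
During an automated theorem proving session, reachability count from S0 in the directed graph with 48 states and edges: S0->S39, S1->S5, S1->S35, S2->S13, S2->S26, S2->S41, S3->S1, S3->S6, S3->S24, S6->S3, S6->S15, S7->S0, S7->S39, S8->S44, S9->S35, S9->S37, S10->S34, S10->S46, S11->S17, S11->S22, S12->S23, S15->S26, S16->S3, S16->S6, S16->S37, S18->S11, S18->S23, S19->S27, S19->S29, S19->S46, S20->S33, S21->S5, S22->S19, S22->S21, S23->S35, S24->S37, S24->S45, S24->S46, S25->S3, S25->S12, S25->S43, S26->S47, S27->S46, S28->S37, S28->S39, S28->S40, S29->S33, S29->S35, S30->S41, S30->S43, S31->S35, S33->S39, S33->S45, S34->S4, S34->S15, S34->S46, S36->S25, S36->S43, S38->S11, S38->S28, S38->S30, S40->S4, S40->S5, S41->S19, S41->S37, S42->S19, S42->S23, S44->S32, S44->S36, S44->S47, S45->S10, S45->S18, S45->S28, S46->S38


BFS from S0:
  layer 0: {S0}
  layer 1: {S39}
Reachable set: {S0, S39}
Count = 2

2


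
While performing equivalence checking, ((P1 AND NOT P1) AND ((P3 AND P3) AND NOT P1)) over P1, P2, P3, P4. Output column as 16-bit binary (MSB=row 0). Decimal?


Formula: ((P1 AND NOT P1) AND ((P3 AND P3) AND NOT P1)) over P1, P2, P3, P4 (16 rows)
Evaluate each row (bits = P1,P2,P3,P4, MSB first):
  row 0 [0000]: ((0 AND NOT 0) AND ((0 AND 0) AND NOT 0)) -> 0
  row 1 [0001]: ((0 AND NOT 0) AND ((0 AND 0) AND NOT 0)) -> 0
  row 2 [0010]: ((0 AND NOT 0) AND ((1 AND 1) AND NOT 0)) -> 0
  row 3 [0011]: ((0 AND NOT 0) AND ((1 AND 1) AND NOT 0)) -> 0
  row 4 [0100]: ((0 AND NOT 0) AND ((0 AND 0) AND NOT 0)) -> 0
  row 5 [0101]: ((0 AND NOT 0) AND ((0 AND 0) AND NOT 0)) -> 0
  row 6 [0110]: ((0 AND NOT 0) AND ((1 AND 1) AND NOT 0)) -> 0
  row 7 [0111]: ((0 AND NOT 0) AND ((1 AND 1) AND NOT 0)) -> 0
  row 8 [1000]: ((1 AND NOT 1) AND ((0 AND 0) AND NOT 1)) -> 0
  row 9 [1001]: ((1 AND NOT 1) AND ((0 AND 0) AND NOT 1)) -> 0
  row 10 [1010]: ((1 AND NOT 1) AND ((1 AND 1) AND NOT 1)) -> 0
  row 11 [1011]: ((1 AND NOT 1) AND ((1 AND 1) AND NOT 1)) -> 0
  row 12 [1100]: ((1 AND NOT 1) AND ((0 AND 0) AND NOT 1)) -> 0
  row 13 [1101]: ((1 AND NOT 1) AND ((0 AND 0) AND NOT 1)) -> 0
  row 14 [1110]: ((1 AND NOT 1) AND ((1 AND 1) AND NOT 1)) -> 0
  row 15 [1111]: ((1 AND NOT 1) AND ((1 AND 1) AND NOT 1)) -> 0
Full result column, 4 rows per line (P1,P2 fixed per line; P3,P4 runs 00..11 left to right):
  rows 0-3 [P1,P2=00]: 0000  = hex 0
  rows 4-7 [P1,P2=01]: 0000  = hex 0
  rows 8-11 [P1,P2=10]: 0000  = hex 0
  rows 12-15 [P1,P2=11]: 0000  = hex 0
Output column (row 0 .. row 15) = 0000000000000000
Output column grouped in 4s = 0000 0000 0000 0000 = 0x0000
Convert to decimal digit by digit (value = value*16 + digit):
  0 -> 0
  0*16 + 0 = 0
  0*16 + 0 = 0
  0*16 + 0 = 0
Decimal = 0

0


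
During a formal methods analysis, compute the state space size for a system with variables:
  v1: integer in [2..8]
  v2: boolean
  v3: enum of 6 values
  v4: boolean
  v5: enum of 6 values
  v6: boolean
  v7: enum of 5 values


State space = product of domain sizes of all variables.
Domain sizes:
  v1 (integer in [2..8]): 7
  v2 (boolean): 2
  v3 (enum of 6 values): 6
  v4 (boolean): 2
  v5 (enum of 6 values): 6
  v6 (boolean): 2
  v7 (enum of 5 values): 5
Product = 7 * 2 * 6 * 2 * 6 * 2 * 5 = 10080

10080


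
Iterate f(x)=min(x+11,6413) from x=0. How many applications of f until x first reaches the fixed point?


Step 1: x=0, cap=6413, increment=11
Step 2: x grows by 11 each step until capped at 6413; fixed point is x=6413
Step 3: iterations = ceil(6413/11) = 583

583


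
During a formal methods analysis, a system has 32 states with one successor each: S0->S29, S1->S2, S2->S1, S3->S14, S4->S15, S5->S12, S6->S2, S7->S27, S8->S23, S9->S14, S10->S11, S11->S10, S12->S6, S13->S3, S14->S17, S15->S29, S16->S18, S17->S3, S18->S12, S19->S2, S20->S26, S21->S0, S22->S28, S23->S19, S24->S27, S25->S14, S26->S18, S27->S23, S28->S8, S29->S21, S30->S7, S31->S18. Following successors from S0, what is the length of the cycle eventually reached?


Trace from S0 until a state repeats:
  S0 -> S29 -> S21 -> S0
S0 first seen at step 0, revisited at step 3.
Cycle length = 3 - 0 = 3

3


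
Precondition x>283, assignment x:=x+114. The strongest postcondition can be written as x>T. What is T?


Formula: sp(P, x:=E) = exists old_x. (x = E[old_x/x]) AND P[old_x/x] (old_x is the value of x before the assignment; eliminate old_x by solving x = E[old_x/x] for old_x)
Step 1: Precondition P: x>283, i.e. old_x > 283
Step 2: Assignment gives x = old_x + 114, so old_x = x - 114
Step 3: Substitute into P: x - 114 > 283
Step 4: Simplify: x > 283+114 = 397

397


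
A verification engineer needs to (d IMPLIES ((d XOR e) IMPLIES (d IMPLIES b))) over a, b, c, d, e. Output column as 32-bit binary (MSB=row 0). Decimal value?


Formula: (d IMPLIES ((d XOR e) IMPLIES (d IMPLIES b))) over a, b, c, d, e (32 rows)
Evaluate each row (bits = a,b,c,d,e, MSB first):
  row 0 [00000]: (0 IMPLIES ((0 XOR 0) IMPLIES (0 IMPLIES 0))) -> 1
  row 1 [00001]: (0 IMPLIES ((0 XOR 1) IMPLIES (0 IMPLIES 0))) -> 1
  row 2 [00010]: (1 IMPLIES ((1 XOR 0) IMPLIES (1 IMPLIES 0))) -> 0
  row 3 [00011]: (1 IMPLIES ((1 XOR 1) IMPLIES (1 IMPLIES 0))) -> 1
  row 4 [00100]: (0 IMPLIES ((0 XOR 0) IMPLIES (0 IMPLIES 0))) -> 1
  row 5 [00101]: (0 IMPLIES ((0 XOR 1) IMPLIES (0 IMPLIES 0))) -> 1
  row 6 [00110]: (1 IMPLIES ((1 XOR 0) IMPLIES (1 IMPLIES 0))) -> 0
  row 7 [00111]: (1 IMPLIES ((1 XOR 1) IMPLIES (1 IMPLIES 0))) -> 1
  row 8 [01000]: (0 IMPLIES ((0 XOR 0) IMPLIES (0 IMPLIES 1))) -> 1
  row 9 [01001]: (0 IMPLIES ((0 XOR 1) IMPLIES (0 IMPLIES 1))) -> 1
  row 10 [01010]: (1 IMPLIES ((1 XOR 0) IMPLIES (1 IMPLIES 1))) -> 1
  row 11 [01011]: (1 IMPLIES ((1 XOR 1) IMPLIES (1 IMPLIES 1))) -> 1
  row 12 [01100]: (0 IMPLIES ((0 XOR 0) IMPLIES (0 IMPLIES 1))) -> 1
  row 13 [01101]: (0 IMPLIES ((0 XOR 1) IMPLIES (0 IMPLIES 1))) -> 1
  row 14 [01110]: (1 IMPLIES ((1 XOR 0) IMPLIES (1 IMPLIES 1))) -> 1
  row 15 [01111]: (1 IMPLIES ((1 XOR 1) IMPLIES (1 IMPLIES 1))) -> 1
  row 16 [10000]: (0 IMPLIES ((0 XOR 0) IMPLIES (0 IMPLIES 0))) -> 1
  row 17 [10001]: (0 IMPLIES ((0 XOR 1) IMPLIES (0 IMPLIES 0))) -> 1
  row 18 [10010]: (1 IMPLIES ((1 XOR 0) IMPLIES (1 IMPLIES 0))) -> 0
  row 19 [10011]: (1 IMPLIES ((1 XOR 1) IMPLIES (1 IMPLIES 0))) -> 1
  row 20 [10100]: (0 IMPLIES ((0 XOR 0) IMPLIES (0 IMPLIES 0))) -> 1
  row 21 [10101]: (0 IMPLIES ((0 XOR 1) IMPLIES (0 IMPLIES 0))) -> 1
  row 22 [10110]: (1 IMPLIES ((1 XOR 0) IMPLIES (1 IMPLIES 0))) -> 0
  row 23 [10111]: (1 IMPLIES ((1 XOR 1) IMPLIES (1 IMPLIES 0))) -> 1
  row 24 [11000]: (0 IMPLIES ((0 XOR 0) IMPLIES (0 IMPLIES 1))) -> 1
  row 25 [11001]: (0 IMPLIES ((0 XOR 1) IMPLIES (0 IMPLIES 1))) -> 1
  row 26 [11010]: (1 IMPLIES ((1 XOR 0) IMPLIES (1 IMPLIES 1))) -> 1
  row 27 [11011]: (1 IMPLIES ((1 XOR 1) IMPLIES (1 IMPLIES 1))) -> 1
  row 28 [11100]: (0 IMPLIES ((0 XOR 0) IMPLIES (0 IMPLIES 1))) -> 1
  row 29 [11101]: (0 IMPLIES ((0 XOR 1) IMPLIES (0 IMPLIES 1))) -> 1
  row 30 [11110]: (1 IMPLIES ((1 XOR 0) IMPLIES (1 IMPLIES 1))) -> 1
  row 31 [11111]: (1 IMPLIES ((1 XOR 1) IMPLIES (1 IMPLIES 1))) -> 1
Full result column, 4 rows per line (a,b,c fixed per line; d,e runs 00..11 left to right):
  rows 0-3 [a,b,c=000]: 1101  = hex D
  rows 4-7 [a,b,c=001]: 1101  = hex D
  rows 8-11 [a,b,c=010]: 1111  = hex F
  rows 12-15 [a,b,c=011]: 1111  = hex F
  rows 16-19 [a,b,c=100]: 1101  = hex D
  rows 20-23 [a,b,c=101]: 1101  = hex D
  rows 24-27 [a,b,c=110]: 1111  = hex F
  rows 28-31 [a,b,c=111]: 1111  = hex F
Output column (row 0 .. row 31) = 11011101111111111101110111111111
Output column grouped in 4s = 1101 1101 1111 1111 1101 1101 1111 1111 = 0xDDFFDDFF
Convert to decimal digit by digit (value = value*16 + digit):
  D -> 13
  13*16 + 13 (D) = 221
  221*16 + 15 (F) = 3551
  3551*16 + 15 (F) = 56831
  56831*16 + 13 (D) = 909309
  909309*16 + 13 (D) = 14548957
  14548957*16 + 15 (F) = 232783327
  232783327*16 + 15 (F) = 3724533247
Decimal = 3724533247

3724533247


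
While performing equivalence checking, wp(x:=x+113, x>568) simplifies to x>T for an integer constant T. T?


Formula: wp(x:=E, P) = P[E/x] (substitute E for x in postcondition)
Step 1: Postcondition: x>568
Step 2: Substitute x+113 for x: x+113>568
Step 3: Solve for x: x > 568-113 = 455

455


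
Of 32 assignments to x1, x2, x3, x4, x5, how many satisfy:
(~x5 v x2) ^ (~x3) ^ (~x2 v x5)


CNF with 3 clauses over 5 vars (32 assignments).
An assignment satisfies CNF iff every clause has >=1 true literal.
Check each row (bits = x1,x2,x3,x4,x5; clause T/F shown):
  row 0 [00000]: clauses=TTT -> 1
  row 1 [00001]: clauses=FTT -> 0
  row 2 [00010]: clauses=TTT -> 1
  row 3 [00011]: clauses=FTT -> 0
  row 4 [00100]: clauses=TFT -> 0
  row 5 [00101]: clauses=FFT -> 0
  row 6 [00110]: clauses=TFT -> 0
  row 7 [00111]: clauses=FFT -> 0
  row 8 [01000]: clauses=TTF -> 0
  row 9 [01001]: clauses=TTT -> 1
  row 10 [01010]: clauses=TTF -> 0
  row 11 [01011]: clauses=TTT -> 1
  row 12 [01100]: clauses=TFF -> 0
  row 13 [01101]: clauses=TFT -> 0
  row 14 [01110]: clauses=TFF -> 0
  row 15 [01111]: clauses=TFT -> 0
  row 16 [10000]: clauses=TTT -> 1
  row 17 [10001]: clauses=FTT -> 0
  row 18 [10010]: clauses=TTT -> 1
  row 19 [10011]: clauses=FTT -> 0
  row 20 [10100]: clauses=TFT -> 0
  row 21 [10101]: clauses=FFT -> 0
  row 22 [10110]: clauses=TFT -> 0
  row 23 [10111]: clauses=FFT -> 0
  row 24 [11000]: clauses=TTF -> 0
  row 25 [11001]: clauses=TTT -> 1
  row 26 [11010]: clauses=TTF -> 0
  row 27 [11011]: clauses=TTT -> 1
  row 28 [11100]: clauses=TFF -> 0
  row 29 [11101]: clauses=TFT -> 0
  row 30 [11110]: clauses=TFF -> 0
  row 31 [11111]: clauses=TFT -> 0
Full result column, 8 rows per line (x1,x2 fixed per line; x3,x4,x5 runs 000..111 left to right):
  rows 0-7 [x1,x2=00]: 10100000  (ones: 2)
  rows 8-15 [x1,x2=01]: 01010000  (ones: 2)
  rows 16-23 [x1,x2=10]: 10100000  (ones: 2)
  rows 24-31 [x1,x2=11]: 01010000  (ones: 2)
Satisfying assignments = 2+2+2+2 = 8

8


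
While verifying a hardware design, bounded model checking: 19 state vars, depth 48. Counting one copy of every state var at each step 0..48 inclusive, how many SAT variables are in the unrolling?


BMC unrolls to depth k, creating one copy of each state var for steps 0..k.
Step count = 48 + 1 = 49 (steps 0 through 48)
Vars per step = 19
Total = 19 * 49 = 931

931


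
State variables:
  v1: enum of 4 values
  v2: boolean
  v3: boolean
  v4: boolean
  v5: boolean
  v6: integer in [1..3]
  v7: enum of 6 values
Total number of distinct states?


State space = product of domain sizes of all variables.
Domain sizes:
  v1 (enum of 4 values): 4
  v2 (boolean): 2
  v3 (boolean): 2
  v4 (boolean): 2
  v5 (boolean): 2
  v6 (integer in [1..3]): 3
  v7 (enum of 6 values): 6
Product = 4 * 2 * 2 * 2 * 2 * 3 * 6 = 1152

1152


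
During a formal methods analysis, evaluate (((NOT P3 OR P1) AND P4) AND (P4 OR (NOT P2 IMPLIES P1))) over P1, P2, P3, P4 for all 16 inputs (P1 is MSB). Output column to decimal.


Formula: (((NOT P3 OR P1) AND P4) AND (P4 OR (NOT P2 IMPLIES P1))) over P1, P2, P3, P4 (16 rows)
Evaluate each row (bits = P1,P2,P3,P4, MSB first):
  row 0 [0000]: (((NOT 0 OR 0) AND 0) AND (0 OR (NOT 0 IMPLIES 0))) -> 0
  row 1 [0001]: (((NOT 0 OR 0) AND 1) AND (1 OR (NOT 0 IMPLIES 0))) -> 1
  row 2 [0010]: (((NOT 1 OR 0) AND 0) AND (0 OR (NOT 0 IMPLIES 0))) -> 0
  row 3 [0011]: (((NOT 1 OR 0) AND 1) AND (1 OR (NOT 0 IMPLIES 0))) -> 0
  row 4 [0100]: (((NOT 0 OR 0) AND 0) AND (0 OR (NOT 1 IMPLIES 0))) -> 0
  row 5 [0101]: (((NOT 0 OR 0) AND 1) AND (1 OR (NOT 1 IMPLIES 0))) -> 1
  row 6 [0110]: (((NOT 1 OR 0) AND 0) AND (0 OR (NOT 1 IMPLIES 0))) -> 0
  row 7 [0111]: (((NOT 1 OR 0) AND 1) AND (1 OR (NOT 1 IMPLIES 0))) -> 0
  row 8 [1000]: (((NOT 0 OR 1) AND 0) AND (0 OR (NOT 0 IMPLIES 1))) -> 0
  row 9 [1001]: (((NOT 0 OR 1) AND 1) AND (1 OR (NOT 0 IMPLIES 1))) -> 1
  row 10 [1010]: (((NOT 1 OR 1) AND 0) AND (0 OR (NOT 0 IMPLIES 1))) -> 0
  row 11 [1011]: (((NOT 1 OR 1) AND 1) AND (1 OR (NOT 0 IMPLIES 1))) -> 1
  row 12 [1100]: (((NOT 0 OR 1) AND 0) AND (0 OR (NOT 1 IMPLIES 1))) -> 0
  row 13 [1101]: (((NOT 0 OR 1) AND 1) AND (1 OR (NOT 1 IMPLIES 1))) -> 1
  row 14 [1110]: (((NOT 1 OR 1) AND 0) AND (0 OR (NOT 1 IMPLIES 1))) -> 0
  row 15 [1111]: (((NOT 1 OR 1) AND 1) AND (1 OR (NOT 1 IMPLIES 1))) -> 1
Full result column, 4 rows per line (P1,P2 fixed per line; P3,P4 runs 00..11 left to right):
  rows 0-3 [P1,P2=00]: 0100  = hex 4
  rows 4-7 [P1,P2=01]: 0100  = hex 4
  rows 8-11 [P1,P2=10]: 0101  = hex 5
  rows 12-15 [P1,P2=11]: 0101  = hex 5
Output column (row 0 .. row 15) = 0100010001010101
Output column grouped in 4s = 0100 0100 0101 0101 = 0x4455
Convert to decimal digit by digit (value = value*16 + digit):
  4 -> 4
  4*16 + 4 = 68
  68*16 + 5 = 1093
  1093*16 + 5 = 17493
Decimal = 17493

17493


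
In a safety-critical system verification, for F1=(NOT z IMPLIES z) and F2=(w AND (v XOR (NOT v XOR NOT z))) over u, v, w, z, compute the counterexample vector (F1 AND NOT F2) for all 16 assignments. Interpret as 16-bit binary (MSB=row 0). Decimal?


F1 = (NOT z IMPLIES z)
F2 = (w AND (v XOR (NOT v XOR NOT z)))
Counterexample to F1=>F2 is where F1=1 and F2=0.
Evaluate each row (bits = u,v,w,z, MSB first):
  row 0 [0000]: F1=0 F2=0 -> F1&~F2 -> 0
  row 1 [0001]: F1=1 F2=0 -> F1&~F2 -> 1
  row 2 [0010]: F1=0 F2=0 -> F1&~F2 -> 0
  row 3 [0011]: F1=1 F2=1 -> F1&~F2 -> 0
  row 4 [0100]: F1=0 F2=0 -> F1&~F2 -> 0
  row 5 [0101]: F1=1 F2=0 -> F1&~F2 -> 1
  row 6 [0110]: F1=0 F2=0 -> F1&~F2 -> 0
  row 7 [0111]: F1=1 F2=1 -> F1&~F2 -> 0
  row 8 [1000]: F1=0 F2=0 -> F1&~F2 -> 0
  row 9 [1001]: F1=1 F2=0 -> F1&~F2 -> 1
  row 10 [1010]: F1=0 F2=0 -> F1&~F2 -> 0
  row 11 [1011]: F1=1 F2=1 -> F1&~F2 -> 0
  row 12 [1100]: F1=0 F2=0 -> F1&~F2 -> 0
  row 13 [1101]: F1=1 F2=0 -> F1&~F2 -> 1
  row 14 [1110]: F1=0 F2=0 -> F1&~F2 -> 0
  row 15 [1111]: F1=1 F2=1 -> F1&~F2 -> 0
Full result column, 4 rows per line (u,v fixed per line; w,z runs 00..11 left to right):
  rows 0-3 [u,v=00]: 0100  = hex 4
  rows 4-7 [u,v=01]: 0100  = hex 4
  rows 8-11 [u,v=10]: 0100  = hex 4
  rows 12-15 [u,v=11]: 0100  = hex 4
Counterexample vector (row 0 .. row 15) = 0100010001000100
Output column grouped in 4s = 0100 0100 0100 0100 = 0x4444
Convert to decimal digit by digit (value = value*16 + digit):
  4 -> 4
  4*16 + 4 = 68
  68*16 + 4 = 1092
  1092*16 + 4 = 17476
Decimal = 17476

17476


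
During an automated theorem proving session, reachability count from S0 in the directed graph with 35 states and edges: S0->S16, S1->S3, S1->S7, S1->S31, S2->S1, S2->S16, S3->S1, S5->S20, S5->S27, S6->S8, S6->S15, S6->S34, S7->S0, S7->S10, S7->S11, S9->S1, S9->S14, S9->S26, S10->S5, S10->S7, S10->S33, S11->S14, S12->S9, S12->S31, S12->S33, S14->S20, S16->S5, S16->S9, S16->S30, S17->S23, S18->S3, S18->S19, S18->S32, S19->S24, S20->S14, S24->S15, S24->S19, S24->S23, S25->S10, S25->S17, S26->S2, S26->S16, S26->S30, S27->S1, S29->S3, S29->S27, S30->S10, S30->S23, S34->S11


BFS from S0:
  layer 0: {S0}
  layer 1: {S16}
  layer 2: {S5, S9, S30}
  layer 3: {S1, S10, S14, S20, S23, S26, S27}
  layer 4: {S2, S3, S7, S31, S33}
  layer 5: {S11}
Reachable set: {S0, S1, S2, S3, S5, S7, S9, S10, S11, S14, S16, S20, S23, S26, S27, S30, S31, S33}
Count = 18

18


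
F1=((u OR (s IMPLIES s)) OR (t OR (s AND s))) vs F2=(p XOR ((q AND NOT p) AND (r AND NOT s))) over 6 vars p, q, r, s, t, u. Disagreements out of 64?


F1 = ((u OR (s IMPLIES s)) OR (t OR (s AND s)))
F2 = (p XOR ((q AND NOT p) AND (r AND NOT s)))
Evaluate both on each of 64 rows (bits = p,q,r,s,t,u):
  row 0 [000000]: F1=1 F2=0 (differ) -> 1
  row 1 [000001]: F1=1 F2=0 (differ) -> 1
  row 2 [000010]: F1=1 F2=0 (differ) -> 1
  row 3 [000011]: F1=1 F2=0 (differ) -> 1
  row 4 [000100]: F1=1 F2=0 (differ) -> 1
  (every remaining row is evaluated the same way; all 64 results are listed next)
Full result column, 8 rows per line (p,q,r fixed per line; s,t,u runs 000..111 left to right):
  rows 0-7 [p,q,r=000]: 11111111  (ones: 8)
  rows 8-15 [p,q,r=001]: 11111111  (ones: 8)
  rows 16-23 [p,q,r=010]: 11111111  (ones: 8)
  rows 24-31 [p,q,r=011]: 00001111  (ones: 4)
  rows 32-39 [p,q,r=100]: 00000000  (ones: 0)
  rows 40-47 [p,q,r=101]: 00000000  (ones: 0)
  rows 48-55 [p,q,r=110]: 00000000  (ones: 0)
  rows 56-63 [p,q,r=111]: 00000000  (ones: 0)
Disagreements = 8+8+8+4+0+0+0+0 = 28

28


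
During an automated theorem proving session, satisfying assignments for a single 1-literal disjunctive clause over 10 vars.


Step 1: Total=2^10=1024
Step 2: Unsat when all 1 false: 2^9=512
Step 3: Sat=1024-512=512

512


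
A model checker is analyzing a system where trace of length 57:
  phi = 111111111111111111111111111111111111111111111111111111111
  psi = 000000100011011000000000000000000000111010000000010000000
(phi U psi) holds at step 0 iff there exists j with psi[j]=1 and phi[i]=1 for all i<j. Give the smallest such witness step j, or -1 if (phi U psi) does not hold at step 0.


(phi U psi) at 0: need smallest j with psi[j]=1 and phi[i]=1 for all i in [0,j).
Scan from step 0:
  step 0: phi=1, psi=0 -> continue
  step 1: phi=1, psi=0 -> continue
  step 2: phi=1, psi=0 -> continue
  step 3: phi=1, psi=0 -> continue
  step 6: psi=1 and phi held for [0,6) -> witness found
Witness step = 6

6


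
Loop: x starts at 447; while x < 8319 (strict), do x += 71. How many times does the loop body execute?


Step 1: x goes from 447 toward 8319 by 71; the body runs while x<8319, so iterations = ceil((bound-start)/step)
Step 2: Distance=7872
Step 3: ceil(7872/71)=111

111


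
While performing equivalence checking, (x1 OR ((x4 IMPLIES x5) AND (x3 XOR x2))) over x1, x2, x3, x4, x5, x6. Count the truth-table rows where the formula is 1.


Formula: (x1 OR ((x4 IMPLIES x5) AND (x3 XOR x2))) over 6 vars (64 rows)
Evaluate each row (x1, x2, x3, x4, x5, x6 as bits, MSB first):
  row 0 [000000]: (0 OR ((0 IMPLIES 0) AND (0 XOR 0))) -> 0
  row 1 [000001]: (0 OR ((0 IMPLIES 0) AND (0 XOR 0))) -> 0
  row 2 [000010]: (0 OR ((0 IMPLIES 1) AND (0 XOR 0))) -> 0
  row 3 [000011]: (0 OR ((0 IMPLIES 1) AND (0 XOR 0))) -> 0
  row 4 [000100]: (0 OR ((1 IMPLIES 0) AND (0 XOR 0))) -> 0
  (every remaining row is evaluated the same way; all 64 results are listed next)
Full result column, 8 rows per line (x1,x2,x3 fixed per line; x4,x5,x6 runs 000..111 left to right):
  rows 0-7 [x1,x2,x3=000]: 00000000  (ones: 0)
  rows 8-15 [x1,x2,x3=001]: 11110011  (ones: 6)
  rows 16-23 [x1,x2,x3=010]: 11110011  (ones: 6)
  rows 24-31 [x1,x2,x3=011]: 00000000  (ones: 0)
  rows 32-39 [x1,x2,x3=100]: 11111111  (ones: 8)
  rows 40-47 [x1,x2,x3=101]: 11111111  (ones: 8)
  rows 48-55 [x1,x2,x3=110]: 11111111  (ones: 8)
  rows 56-63 [x1,x2,x3=111]: 11111111  (ones: 8)
Count of 1-rows = 0+6+6+0+8+8+8+8 = 44

44


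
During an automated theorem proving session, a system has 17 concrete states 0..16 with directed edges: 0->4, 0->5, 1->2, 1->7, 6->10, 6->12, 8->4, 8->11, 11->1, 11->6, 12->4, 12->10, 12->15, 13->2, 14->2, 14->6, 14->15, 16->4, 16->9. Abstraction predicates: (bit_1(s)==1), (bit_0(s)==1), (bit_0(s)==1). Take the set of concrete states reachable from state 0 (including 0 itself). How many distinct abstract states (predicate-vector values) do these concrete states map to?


BFS from 0:
Concrete reachable: {0, 4, 5}
Abstract via predicates (bit_1(s)==1), (bit_0(s)==1), (bit_0(s)==1):
  (0,0,0) <- {0, 4}
  (0,1,1) <- {5}
Distinct abstract states = 2

2


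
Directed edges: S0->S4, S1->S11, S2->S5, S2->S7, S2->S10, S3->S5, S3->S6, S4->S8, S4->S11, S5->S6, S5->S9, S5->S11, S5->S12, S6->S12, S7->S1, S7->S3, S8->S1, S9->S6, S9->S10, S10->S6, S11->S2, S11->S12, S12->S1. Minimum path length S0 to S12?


BFS layer-by-layer from S0:
  dist 0: {S0}
  dist 1: {S4}
  dist 2: {S8, S11}
  dist 3: {S1, S2, S12}
  -> S12 reached at distance 3
Shortest path length = 3

3


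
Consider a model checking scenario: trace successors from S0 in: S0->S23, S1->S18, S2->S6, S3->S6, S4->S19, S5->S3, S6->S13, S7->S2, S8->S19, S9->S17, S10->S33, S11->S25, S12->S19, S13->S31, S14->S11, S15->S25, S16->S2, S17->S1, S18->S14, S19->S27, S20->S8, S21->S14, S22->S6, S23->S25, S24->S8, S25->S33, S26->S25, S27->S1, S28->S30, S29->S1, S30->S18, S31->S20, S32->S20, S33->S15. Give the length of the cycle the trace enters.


Trace from S0 until a state repeats:
  S0 -> S23 -> S25 -> S33 -> S15 -> S25
S25 first seen at step 2, revisited at step 5.
Cycle length = 5 - 2 = 3

3


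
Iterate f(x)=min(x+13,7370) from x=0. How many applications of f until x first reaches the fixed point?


Step 1: x=0, cap=7370, increment=13
Step 2: x grows by 13 each step until capped at 7370; fixed point is x=7370
Step 3: iterations = ceil(7370/13) = 567

567


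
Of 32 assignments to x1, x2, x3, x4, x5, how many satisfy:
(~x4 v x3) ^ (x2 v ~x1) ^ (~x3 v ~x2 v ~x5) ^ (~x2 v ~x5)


CNF with 4 clauses over 5 vars (32 assignments).
An assignment satisfies CNF iff every clause has >=1 true literal.
Check each row (bits = x1,x2,x3,x4,x5; clause T/F shown):
  row 0 [00000]: clauses=TTTT -> 1
  row 1 [00001]: clauses=TTTT -> 1
  row 2 [00010]: clauses=FTTT -> 0
  row 3 [00011]: clauses=FTTT -> 0
  row 4 [00100]: clauses=TTTT -> 1
  row 5 [00101]: clauses=TTTT -> 1
  row 6 [00110]: clauses=TTTT -> 1
  row 7 [00111]: clauses=TTTT -> 1
  row 8 [01000]: clauses=TTTT -> 1
  row 9 [01001]: clauses=TTTF -> 0
  row 10 [01010]: clauses=FTTT -> 0
  row 11 [01011]: clauses=FTTF -> 0
  row 12 [01100]: clauses=TTTT -> 1
  row 13 [01101]: clauses=TTFF -> 0
  row 14 [01110]: clauses=TTTT -> 1
  row 15 [01111]: clauses=TTFF -> 0
  row 16 [10000]: clauses=TFTT -> 0
  row 17 [10001]: clauses=TFTT -> 0
  row 18 [10010]: clauses=FFTT -> 0
  row 19 [10011]: clauses=FFTT -> 0
  row 20 [10100]: clauses=TFTT -> 0
  row 21 [10101]: clauses=TFTT -> 0
  row 22 [10110]: clauses=TFTT -> 0
  row 23 [10111]: clauses=TFTT -> 0
  row 24 [11000]: clauses=TTTT -> 1
  row 25 [11001]: clauses=TTTF -> 0
  row 26 [11010]: clauses=FTTT -> 0
  row 27 [11011]: clauses=FTTF -> 0
  row 28 [11100]: clauses=TTTT -> 1
  row 29 [11101]: clauses=TTFF -> 0
  row 30 [11110]: clauses=TTTT -> 1
  row 31 [11111]: clauses=TTFF -> 0
Full result column, 8 rows per line (x1,x2 fixed per line; x3,x4,x5 runs 000..111 left to right):
  rows 0-7 [x1,x2=00]: 11001111  (ones: 6)
  rows 8-15 [x1,x2=01]: 10001010  (ones: 3)
  rows 16-23 [x1,x2=10]: 00000000  (ones: 0)
  rows 24-31 [x1,x2=11]: 10001010  (ones: 3)
Satisfying assignments = 6+3+0+3 = 12

12


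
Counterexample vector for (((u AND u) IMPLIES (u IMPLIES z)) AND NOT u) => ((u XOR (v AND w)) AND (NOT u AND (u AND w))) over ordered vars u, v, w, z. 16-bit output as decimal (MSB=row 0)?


F1 = (((u AND u) IMPLIES (u IMPLIES z)) AND NOT u)
F2 = ((u XOR (v AND w)) AND (NOT u AND (u AND w)))
Counterexample to F1=>F2 is where F1=1 and F2=0.
Evaluate each row (bits = u,v,w,z, MSB first):
  row 0 [0000]: F1=1 F2=0 -> F1&~F2 -> 1
  row 1 [0001]: F1=1 F2=0 -> F1&~F2 -> 1
  row 2 [0010]: F1=1 F2=0 -> F1&~F2 -> 1
  row 3 [0011]: F1=1 F2=0 -> F1&~F2 -> 1
  row 4 [0100]: F1=1 F2=0 -> F1&~F2 -> 1
  row 5 [0101]: F1=1 F2=0 -> F1&~F2 -> 1
  row 6 [0110]: F1=1 F2=0 -> F1&~F2 -> 1
  row 7 [0111]: F1=1 F2=0 -> F1&~F2 -> 1
  row 8 [1000]: F1=0 F2=0 -> F1&~F2 -> 0
  row 9 [1001]: F1=0 F2=0 -> F1&~F2 -> 0
  row 10 [1010]: F1=0 F2=0 -> F1&~F2 -> 0
  row 11 [1011]: F1=0 F2=0 -> F1&~F2 -> 0
  row 12 [1100]: F1=0 F2=0 -> F1&~F2 -> 0
  row 13 [1101]: F1=0 F2=0 -> F1&~F2 -> 0
  row 14 [1110]: F1=0 F2=0 -> F1&~F2 -> 0
  row 15 [1111]: F1=0 F2=0 -> F1&~F2 -> 0
Full result column, 4 rows per line (u,v fixed per line; w,z runs 00..11 left to right):
  rows 0-3 [u,v=00]: 1111  = hex F
  rows 4-7 [u,v=01]: 1111  = hex F
  rows 8-11 [u,v=10]: 0000  = hex 0
  rows 12-15 [u,v=11]: 0000  = hex 0
Counterexample vector (row 0 .. row 15) = 1111111100000000
Output column grouped in 4s = 1111 1111 0000 0000 = 0xFF00
Convert to decimal digit by digit (value = value*16 + digit):
  F -> 15
  15*16 + 15 (F) = 255
  255*16 + 0 = 4080
  4080*16 + 0 = 65280
Decimal = 65280

65280


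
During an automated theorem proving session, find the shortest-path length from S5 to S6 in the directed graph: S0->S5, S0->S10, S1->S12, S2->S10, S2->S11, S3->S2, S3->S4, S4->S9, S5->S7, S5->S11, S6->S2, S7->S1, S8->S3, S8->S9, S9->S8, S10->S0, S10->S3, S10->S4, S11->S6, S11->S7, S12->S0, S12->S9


BFS layer-by-layer from S5:
  dist 0: {S5}
  dist 1: {S7, S11}
  dist 2: {S1, S6}
  -> S6 reached at distance 2
Shortest path length = 2

2


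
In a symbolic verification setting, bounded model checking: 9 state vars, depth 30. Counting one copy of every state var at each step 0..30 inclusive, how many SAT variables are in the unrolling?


BMC unrolls to depth k, creating one copy of each state var for steps 0..k.
Step count = 30 + 1 = 31 (steps 0 through 30)
Vars per step = 9
Total = 9 * 31 = 279

279
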